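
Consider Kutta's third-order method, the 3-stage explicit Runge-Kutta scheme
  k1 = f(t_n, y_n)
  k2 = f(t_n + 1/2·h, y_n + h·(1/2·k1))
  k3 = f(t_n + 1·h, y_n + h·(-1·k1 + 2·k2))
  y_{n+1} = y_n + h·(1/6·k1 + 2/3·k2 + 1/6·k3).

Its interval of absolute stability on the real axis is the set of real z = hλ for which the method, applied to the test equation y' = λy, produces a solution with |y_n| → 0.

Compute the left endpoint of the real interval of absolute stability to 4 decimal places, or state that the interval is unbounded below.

Set f=λy, z=hλ:
  order 3, 3-stage ⇒ R(z)=1+z+z^2/2+z^3/6
  (e.g. R(-0.75)=0.46094, |R|=0.46094)

Solve |R(x)|<1 on ℝ⁻.
x=-0.75: |R|=0.4609
|R(-1.7)|=0.0738 |R(-0.97)|=0.3483 |R(-0.69)|=0.4933
Bisect:
  x_lo=-2.8409 |R|=1.6270  x_hi=-0.1712 |R|=0.8426
  mid=-1.50608 |R|=0.05869 →hi
  mid=-2.17351 |R|=0.52276 →hi
  mid=-2.50722 |R|=0.99093 →hi
  mid=-2.67407 |R|=1.28564 →lo
  mid=-2.59064 |R|=1.13275 →lo
  mid=-2.54893 |R|=1.06049 →lo
  mid=-2.52807 |R|=1.02538 →lo
  mid=-2.51765 |R|=1.00807 →lo
  ...
  [-2.51276,-2.51259] ⇒ x*=-2.5127
Interval (-2.5127, 0).

z* = -2.5127.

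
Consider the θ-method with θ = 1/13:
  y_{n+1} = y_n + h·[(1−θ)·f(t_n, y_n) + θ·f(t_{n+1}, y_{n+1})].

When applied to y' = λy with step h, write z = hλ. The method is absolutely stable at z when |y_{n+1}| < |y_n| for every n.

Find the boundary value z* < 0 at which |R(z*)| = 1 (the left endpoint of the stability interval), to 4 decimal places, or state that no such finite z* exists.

Test eqn y'=λy, z=hλ:
  y_{n+1} = y_n + z·[12/13·y_n + 1/13·y_{n+1}] ⇒ (1 − 1/13z)y_{n+1} = (1 + 12/13z)y_n
  Hence R(z) = (1 + 12/13z)/(1 − 1/13z).

Need |R(x)|<1, x<0.
x=-1.69: |R|=0.4956
R=−1: 1+12/13x = −1+1/13x ⇒ -11/13x=2 ⇒ x=2/(-11/13)=-2.3636
Confirm numerically:
  x=-2.093: |R|=0.80276 <1
  x=-2.027: |R|=0.75358 <1
  x=-1.495: |R|=0.34081 <1
  x=-1.034: |R|=0.04218 <1
  x=-2.961: |R|=1.41169 >1
  x=-2.837: |R|=1.32879 >1
  x=-2.390: |R|=1.01884 >1
Stable set (-2.3636, 0).

left endpoint -2.3636.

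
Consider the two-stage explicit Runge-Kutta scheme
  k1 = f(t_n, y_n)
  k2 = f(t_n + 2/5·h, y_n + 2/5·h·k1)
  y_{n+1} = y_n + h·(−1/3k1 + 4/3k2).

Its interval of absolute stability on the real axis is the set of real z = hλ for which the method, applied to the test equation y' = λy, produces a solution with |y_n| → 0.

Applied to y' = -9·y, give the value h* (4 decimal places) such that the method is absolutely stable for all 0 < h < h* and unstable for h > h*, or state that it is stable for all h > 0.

(-1.8750,0); λ=-9 ⇒ h* = (15/8)/9 = 0.2083.

Test eqn y'=λy, z=hλ:
  k1=λy_n ⇒ h·k1=z·y_n;  k2=λ(1+2/5z)y_n ⇒ h·k2=z(1+2/5z)y_n
  y_{n+1}/y_n = 1 − 1/3z + 4/3z(1+2/5z) = 1 + z + 8/15z²
  ⇒ R(z) = 1 + z + 8/15z².

Find x<0 with |R(x)|<1.
x=-1.73: |R|=0.8662
R=1: x+8/15x²=0 ⇒ x=−15/8=-1.8750; min R=1−1/(4·8/15)=0.5312>−1
Confirm numerically:
  x=-1.697: |R|=0.83890 <1
  x=-0.773: |R|=0.54568 <1
  x=-0.767: |R|=0.54675 <1
  x=-2.470: |R|=1.78381 >1
  x=-2.356: |R|=1.60439 >1
  x=-2.309: |R|=1.53446 >1
So |R|<1 on (-1.8750, 0).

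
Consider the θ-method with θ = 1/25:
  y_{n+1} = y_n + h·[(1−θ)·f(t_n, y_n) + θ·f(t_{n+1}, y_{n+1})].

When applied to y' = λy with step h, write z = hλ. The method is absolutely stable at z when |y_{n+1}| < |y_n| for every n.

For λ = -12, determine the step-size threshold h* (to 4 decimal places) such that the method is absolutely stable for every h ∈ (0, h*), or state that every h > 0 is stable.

Set f=λy, z=hλ:
  y_{n+1} = y_n + z·[24/25·y_n + 1/25·y_{n+1}] ⇒ (1 − 1/25z)y_{n+1} = (1 + 24/25z)y_n
  ⇒ R(z) = (1 + 24/25z)/(1 − 1/25z).

Find x<0 with |R(x)|<1.
x=-0.77: |R|=0.2530
R=−1: 1+24/25x = −1+1/25x ⇒ -23/25x=2 ⇒ x=2/(-23/25)=-2.1739
Confirm numerically:
  x=-1.670: |R|=0.56543 <1
  x=-1.382: |R|=0.30961 <1
  x=-1.327: |R|=0.26011 <1
  x=-0.909: |R|=0.12289 <1
  x=-2.692: |R|=1.43030 >1
  x=-2.685: |R|=1.42460 >1
So |R|<1 on (-2.1739, 0).

(-2.1739,0); λ=-12 ⇒ h* = (50/23)/12 = 0.1812.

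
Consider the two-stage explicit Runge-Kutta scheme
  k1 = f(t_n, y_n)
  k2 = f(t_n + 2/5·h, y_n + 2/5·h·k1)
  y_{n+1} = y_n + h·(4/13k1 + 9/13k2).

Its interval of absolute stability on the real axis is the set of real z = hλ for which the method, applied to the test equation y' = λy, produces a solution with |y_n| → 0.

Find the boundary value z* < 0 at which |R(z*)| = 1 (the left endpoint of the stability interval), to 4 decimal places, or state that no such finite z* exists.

left endpoint -3.6111.

Test eqn y'=λy, z=hλ:
  k1=λy_n ⇒ h·k1=z·y_n;  k2=λ(1+2/5z)y_n ⇒ h·k2=z(1+2/5z)y_n
  y_{n+1}/y_n = 1 + 4/13z + 9/13z(1+2/5z) = 1 + z + 18/65z²
  ⇒ R(z) = 1 + z + 18/65z².

Solve |R(x)|<1 on ℝ⁻.
x=-0.39: |R|=0.6521
R=1: x+18/65x²=0 ⇒ x=−65/18=-3.6111; min R=1−1/(4·18/65)=0.0972>−1
Confirm numerically:
  x=-3.334: |R|=0.74415 <1
  x=-2.516: |R|=0.23699 <1
  x=-1.988: |R|=0.10644 <1
  x=-4.177: |R|=1.65457 >1
  x=-4.175: |R|=1.65194 >1
So |R|<1 on (-3.6111, 0).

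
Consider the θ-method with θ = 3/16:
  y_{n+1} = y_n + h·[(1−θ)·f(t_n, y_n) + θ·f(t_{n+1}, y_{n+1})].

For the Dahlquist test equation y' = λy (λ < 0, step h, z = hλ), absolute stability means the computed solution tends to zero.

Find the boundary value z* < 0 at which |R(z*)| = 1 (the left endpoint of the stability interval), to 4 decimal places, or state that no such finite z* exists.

Set f=λy, z=hλ:
  y_{n+1} = y_n + z·[13/16·y_n + 3/16·y_{n+1}] ⇒ (1 − 3/16z)y_{n+1} = (1 + 13/16z)y_n
  so R(z) = (1 + 13/16z)/(1 − 3/16z).

Solve |R(x)|<1 on ℝ⁻.
x=-0.45: |R|=0.5850
R=−1: 1+13/16x = −1+3/16x ⇒ -5/8x=2 ⇒ x=2/(-5/8)=-3.2000
Confirm numerically:
  x=-2.286: |R|=0.60014 <1
  x=-1.907: |R|=0.40472 <1
  x=-1.893: |R|=0.39711 <1
  x=-1.325: |R|=0.06133 <1
  x=-3.719: |R|=1.19111 >1
  x=-3.658: |R|=1.16979 >1
  x=-3.491: |R|=1.10992 >1
So |R|<1 on (-3.2000, 0).

z* = -3.2000.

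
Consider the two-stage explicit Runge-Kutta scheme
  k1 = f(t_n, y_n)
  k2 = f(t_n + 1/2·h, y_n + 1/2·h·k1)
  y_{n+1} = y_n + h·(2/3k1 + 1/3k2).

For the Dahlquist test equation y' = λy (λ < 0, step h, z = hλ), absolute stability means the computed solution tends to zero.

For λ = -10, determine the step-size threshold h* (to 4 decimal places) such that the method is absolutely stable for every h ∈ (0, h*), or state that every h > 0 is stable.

(-6.0000,0); λ=-10 ⇒ h* = (6)/10 = 0.6000.

Set f=λy, z=hλ:
  k1=λy_n ⇒ h·k1=z·y_n;  k2=λ(1+1/2z)y_n ⇒ h·k2=z(1+1/2z)y_n
  y_{n+1}/y_n = 1 + 2/3z + 1/3z(1+1/2z) = 1 + z + 1/6z²
  R(z) = 1 + z + 1/6z².

Boundary: |R(x)|=1, x<0.
x=-0.57: |R|=0.4842
R=1: x+1/6x²=0 ⇒ x=−6=-6.0000; min R=1−1/(4·1/6)=-0.5000>−1
Confirm numerically:
  x=-5.166: |R|=0.28193 <1
  x=-4.013: |R|=0.32897 <1
  x=-2.855: |R|=0.49650 <1
  x=-6.509: |R|=1.55218 >1
  x=-6.458: |R|=1.49296 >1
  x=-6.419: |R|=1.44826 >1
Interval (-6.0000, 0).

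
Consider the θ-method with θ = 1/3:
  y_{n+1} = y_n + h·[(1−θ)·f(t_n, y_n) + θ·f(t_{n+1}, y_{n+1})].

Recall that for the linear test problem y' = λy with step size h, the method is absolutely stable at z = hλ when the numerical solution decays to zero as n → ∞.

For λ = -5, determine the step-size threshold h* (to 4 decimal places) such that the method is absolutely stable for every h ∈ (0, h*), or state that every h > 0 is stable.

With y'=λy (z=hλ):
  y_{n+1} = y_n + z·[2/3·y_n + 1/3·y_{n+1}] ⇒ (1 − 1/3z)y_{n+1} = (1 + 2/3z)y_n
  Hence R(z) = (1 + 2/3z)/(1 − 1/3z).

Need |R(x)|<1, x<0.
x=-1.3: |R|=0.0930
R=−1: 1+2/3x = −1+1/3x ⇒ -1/3x=2 ⇒ x=2/(-1/3)=-6.0000
Confirm numerically:
  x=-4.346: |R|=0.77484 <1
  x=-3.577: |R|=0.63159 <1
  x=-2.981: |R|=0.49523 <1
  x=-6.378: |R|=1.04031 >1
  x=-6.313: |R|=1.03361 >1
Interval (-6.0000, 0).

(-6.0000,0); λ=-5 ⇒ h* = (6)/5 = 1.2000.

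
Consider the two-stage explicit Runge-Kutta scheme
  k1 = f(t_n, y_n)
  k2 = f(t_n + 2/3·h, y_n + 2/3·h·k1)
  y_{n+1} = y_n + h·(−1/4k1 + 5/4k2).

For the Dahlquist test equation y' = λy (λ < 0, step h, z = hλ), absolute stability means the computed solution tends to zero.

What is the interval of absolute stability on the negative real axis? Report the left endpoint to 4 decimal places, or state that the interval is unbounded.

With y'=λy (z=hλ):
  k1=λy_n ⇒ h·k1=z·y_n;  k2=λ(1+2/3z)y_n ⇒ h·k2=z(1+2/3z)y_n
  y_{n+1}/y_n = 1 − 1/4z + 5/4z(1+2/3z) = 1 + z + 5/6z²
  R(z) = 1 + z + 5/6z².

Need |R(x)|<1, x<0.
x=-0.41: |R|=0.7301
R=1: x+5/6x²=0 ⇒ x=−6/5=-1.2000; min R=1−1/(4·5/6)=0.7000>−1
Confirm numerically:
  x=-1.106: |R|=0.91336 <1
  x=-1.083: |R|=0.89441 <1
  x=-0.970: |R|=0.81408 <1
  x=-0.902: |R|=0.77600 <1
  x=-1.523: |R|=1.40994 >1
  x=-1.407: |R|=1.24271 >1
So |R|<1 on (-1.2000, 0).

z∈(-1.2000,0).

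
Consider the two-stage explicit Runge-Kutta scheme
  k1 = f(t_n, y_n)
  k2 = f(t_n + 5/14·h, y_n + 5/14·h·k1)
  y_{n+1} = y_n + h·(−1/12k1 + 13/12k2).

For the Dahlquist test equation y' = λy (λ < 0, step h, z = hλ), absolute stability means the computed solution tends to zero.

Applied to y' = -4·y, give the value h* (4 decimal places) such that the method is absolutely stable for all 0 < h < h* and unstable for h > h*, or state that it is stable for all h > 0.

(-2.5846,0); λ=-4 ⇒ h* = (168/65)/4 = 0.6462.

Set f=λy, z=hλ:
  k1=λy_n ⇒ h·k1=z·y_n;  k2=λ(1+5/14z)y_n ⇒ h·k2=z(1+5/14z)y_n
  y_{n+1}/y_n = 1 − 1/12z + 13/12z(1+5/14z) = 1 + z + 65/168z²
  ⇒ R(z) = 1 + z + 65/168z².

Need |R(x)|<1, x<0.
x=-1.4: |R|=0.3583
R=1: x+65/168x²=0 ⇒ x=−168/65=-2.5846; min R=1−1/(4·65/168)=0.3538>−1
Confirm numerically:
  x=-2.412: |R|=0.83891 <1
  x=-1.690: |R|=0.41504 <1
  x=-1.459: |R|=0.36460 <1
  x=-3.043: |R|=1.53968 >1
  x=-2.995: |R|=1.47555 >1
  x=-2.690: |R|=1.10968 >1
Interval (-2.5846, 0).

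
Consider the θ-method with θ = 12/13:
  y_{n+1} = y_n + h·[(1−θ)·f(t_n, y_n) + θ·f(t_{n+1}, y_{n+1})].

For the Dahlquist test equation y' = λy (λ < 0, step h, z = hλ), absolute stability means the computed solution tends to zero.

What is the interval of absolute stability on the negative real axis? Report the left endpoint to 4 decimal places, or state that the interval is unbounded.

On y'=λy, z=hλ:
  y_{n+1} = y_n + z·[1/13·y_n + 12/13·y_{n+1}] ⇒ (1 − 12/13z)y_{n+1} = (1 + 1/13z)y_n
  so R(z) = (1 + 1/13z)/(1 − 12/13z).

Boundary: |R(x)|=1, x<0.
x=-1.68: |R|=0.3414
x=-2: |R|=0.2973
x=-10: |R|=0.0226
x=-100: |R|=0.0717
θ=12/13≥1/2 ⇒ |1+1/13x|<|1−12/13x| ∀x<0 ⇒ unbounded interval.

(−∞, 0) — no finite endpoint.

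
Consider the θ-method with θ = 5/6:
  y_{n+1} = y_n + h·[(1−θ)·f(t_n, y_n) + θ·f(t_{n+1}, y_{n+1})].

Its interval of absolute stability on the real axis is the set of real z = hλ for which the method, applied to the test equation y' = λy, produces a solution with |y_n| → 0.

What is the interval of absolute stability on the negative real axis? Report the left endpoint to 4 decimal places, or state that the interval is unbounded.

Test eqn y'=λy, z=hλ:
  y_{n+1} = y_n + z·[1/6·y_n + 5/6·y_{n+1}] ⇒ (1 − 5/6z)y_{n+1} = (1 + 1/6z)y_n
  ⇒ R(z) = (1 + 1/6z)/(1 − 5/6z).

Solve |R(x)|<1 on ℝ⁻.
x=-0.65: |R|=0.5784
x=-2: |R|=0.2500
x=-10: |R|=0.0714
x=-100: |R|=0.1858
θ=5/6≥1/2 ⇒ |1+1/6x|<|1−5/6x| ∀x<0 ⇒ stable on all of ℝ⁻.

(−∞, 0) — no finite endpoint.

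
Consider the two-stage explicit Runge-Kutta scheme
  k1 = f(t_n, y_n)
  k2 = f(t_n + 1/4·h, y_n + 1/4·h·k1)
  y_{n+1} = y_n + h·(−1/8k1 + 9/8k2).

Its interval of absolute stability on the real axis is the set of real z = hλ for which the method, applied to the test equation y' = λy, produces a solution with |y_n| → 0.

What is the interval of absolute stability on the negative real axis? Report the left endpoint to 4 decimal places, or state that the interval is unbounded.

Test eqn y'=λy, z=hλ:
  k1=λy_n ⇒ h·k1=z·y_n;  k2=λ(1+1/4z)y_n ⇒ h·k2=z(1+1/4z)y_n
  y_{n+1}/y_n = 1 − 1/8z + 9/8z(1+1/4z) = 1 + z + 9/32z²
  so R(z) = 1 + z + 9/32z².

Solve |R(x)|<1 on ℝ⁻.
x=-0.69: |R|=0.4439
R=1: x+9/32x²=0 ⇒ x=−32/9=-3.5556; min R=1−1/(4·9/32)=0.1111>−1
Confirm numerically:
  x=-3.243: |R|=0.71492 <1
  x=-2.650: |R|=0.32508 <1
  x=-2.090: |R|=0.13853 <1
  x=-3.780: |R|=1.23861 >1
  x=-3.719: |R|=1.17096 >1
  x=-3.607: |R|=1.05219 >1
So |R|<1 on (-3.5556, 0).

(-3.5556, 0).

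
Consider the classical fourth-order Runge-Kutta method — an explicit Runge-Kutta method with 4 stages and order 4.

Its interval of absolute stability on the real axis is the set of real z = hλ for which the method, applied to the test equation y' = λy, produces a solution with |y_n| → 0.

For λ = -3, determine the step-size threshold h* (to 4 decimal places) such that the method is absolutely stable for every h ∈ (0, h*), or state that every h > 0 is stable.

(-2.7853,0); λ=-3 ⇒ h* = 0.9284.

Test eqn y'=λy, z=hλ:
  order 4, 4-stage ⇒ R(z)=1+z+z^2/2+z^3/6+z^4/24
  (e.g. R(-1.17)=0.32559, |R|=0.32559)

Find x<0 with |R(x)|<1.
x=-1.17: |R|=0.3256
|R(-2.34)|=0.5116 |R(-2.23)|=0.4386 |R(-1.18)|=0.3231
Bisect:
  x_lo=-3.3504 |R|=2.2442  x_hi=-0.1565 |R|=0.8551
  mid=-1.75343 |R|=0.27920 →hi
  mid=-2.55190 |R|=0.70148 →hi
  mid=-2.95113 |R|=1.28022 →lo
  mid=-2.75152 |R|=0.95026 →hi
  mid=-2.85133 |R|=1.10421 →lo
  mid=-2.80142 |R|=1.02459 →lo
  mid=-2.77647 |R|=0.98678 →hi
  mid=-2.78895 |R|=1.00552 →lo
  mid=-2.78271 |R|=0.99611 →hi
  mid=-2.78583 |R|=1.00080 →lo
  ...
  [-2.78544,-2.78524] ⇒ x*=-2.7853
Interval (-2.7853, 0).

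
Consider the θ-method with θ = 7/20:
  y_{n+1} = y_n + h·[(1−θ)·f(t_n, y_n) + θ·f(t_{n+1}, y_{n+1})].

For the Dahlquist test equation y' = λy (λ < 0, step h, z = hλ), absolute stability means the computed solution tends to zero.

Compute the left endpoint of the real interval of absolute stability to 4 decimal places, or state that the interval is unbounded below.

With y'=λy (z=hλ):
  y_{n+1} = y_n + z·[13/20·y_n + 7/20·y_{n+1}] ⇒ (1 − 7/20z)y_{n+1} = (1 + 13/20z)y_n
  R(z) = (1 + 13/20z)/(1 − 7/20z).

Boundary: |R(x)|=1, x<0.
x=-0.42: |R|=0.6338
R=−1: 1+13/20x = −1+7/20x ⇒ -3/10x=2 ⇒ x=2/(-3/10)=-6.6667
Confirm numerically:
  x=-6.538: |R|=0.98826 <1
  x=-5.759: |R|=0.90970 <1
  x=-5.446: |R|=0.87399 <1
  x=-2.707: |R|=0.39002 <1
  x=-7.217: |R|=1.04682 >1
  x=-7.199: |R|=1.04537 >1
  x=-6.900: |R|=1.02050 >1
Interval (-6.6667, 0).

z* = -6.6667.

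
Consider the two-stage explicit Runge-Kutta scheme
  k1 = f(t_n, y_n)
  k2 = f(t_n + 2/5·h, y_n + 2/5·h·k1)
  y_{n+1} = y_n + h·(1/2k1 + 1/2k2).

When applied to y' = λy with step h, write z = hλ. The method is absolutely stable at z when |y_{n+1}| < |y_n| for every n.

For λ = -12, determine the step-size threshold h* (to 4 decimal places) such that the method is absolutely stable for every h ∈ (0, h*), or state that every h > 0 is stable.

(-5.0000,0); λ=-12 ⇒ h* = (5)/12 = 0.4167.

Set f=λy, z=hλ:
  k1=λy_n ⇒ h·k1=z·y_n;  k2=λ(1+2/5z)y_n ⇒ h·k2=z(1+2/5z)y_n
  y_{n+1}/y_n = 1 + 1/2z + 1/2z(1+2/5z) = 1 + z + 1/5z²
  so R(z) = 1 + z + 1/5z².

Solve |R(x)|<1 on ℝ⁻.
x=-1.3: |R|=0.0380
R=1: x+1/5x²=0 ⇒ x=−5=-5.0000; min R=1−1/(4·1/5)=-0.2500>−1
Confirm numerically:
  x=-4.392: |R|=0.46593 <1
  x=-4.357: |R|=0.43969 <1
  x=-4.185: |R|=0.31784 <1
  x=-5.527: |R|=1.58255 >1
  x=-5.112: |R|=1.11451 >1
Interval (-5.0000, 0).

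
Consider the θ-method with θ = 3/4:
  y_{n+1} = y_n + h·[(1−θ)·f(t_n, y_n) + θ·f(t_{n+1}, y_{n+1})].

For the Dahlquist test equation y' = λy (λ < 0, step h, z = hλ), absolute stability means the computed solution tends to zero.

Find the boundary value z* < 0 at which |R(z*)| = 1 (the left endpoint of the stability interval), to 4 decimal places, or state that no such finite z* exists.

Test eqn y'=λy, z=hλ:
  y_{n+1} = y_n + z·[1/4·y_n + 3/4·y_{n+1}] ⇒ (1 − 3/4z)y_{n+1} = (1 + 1/4z)y_n
  so R(z) = (1 + 1/4z)/(1 − 3/4z).

Need |R(x)|<1, x<0.
x=-1.55: |R|=0.2832
x=-2: |R|=0.2000
x=-10: |R|=0.1765
x=-100: |R|=0.3158
θ=3/4≥1/2 ⇒ |1+1/4x|<|1−3/4x| ∀x<0 ⇒ stable on all of ℝ⁻.

unbounded; (−∞, 0).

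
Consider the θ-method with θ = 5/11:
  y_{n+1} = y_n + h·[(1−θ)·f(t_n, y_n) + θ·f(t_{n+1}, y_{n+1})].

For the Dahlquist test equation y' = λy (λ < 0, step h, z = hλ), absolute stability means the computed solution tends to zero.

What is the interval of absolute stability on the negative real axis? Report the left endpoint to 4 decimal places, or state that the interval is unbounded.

Set f=λy, z=hλ:
  y_{n+1} = y_n + z·[6/11·y_n + 5/11·y_{n+1}] ⇒ (1 − 5/11z)y_{n+1} = (1 + 6/11z)y_n
  R(z) = (1 + 6/11z)/(1 − 5/11z).

Find x<0 with |R(x)|<1.
x=-1.25: |R|=0.2029
R=−1: 1+6/11x = −1+5/11x ⇒ -1/11x=2 ⇒ x=2/(-1/11)=-22.0000
Confirm numerically:
  x=-20.968: |R|=0.99109 <1
  x=-18.973: |R|=0.97141 <1
  x=-14.936: |R|=0.91755 <1
  x=-11.018: |R|=0.83383 <1
  x=-22.154: |R|=1.00126 >1
  x=-22.104: |R|=1.00086 >1
Stable set (-22.0000, 0).

(-22.0000, 0).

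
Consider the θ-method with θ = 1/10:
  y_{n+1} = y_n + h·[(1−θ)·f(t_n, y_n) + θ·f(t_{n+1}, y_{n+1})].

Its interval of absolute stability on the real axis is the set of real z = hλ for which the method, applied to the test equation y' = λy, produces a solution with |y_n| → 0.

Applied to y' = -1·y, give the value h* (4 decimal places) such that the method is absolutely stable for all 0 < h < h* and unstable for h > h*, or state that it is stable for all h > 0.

Test eqn y'=λy, z=hλ:
  y_{n+1} = y_n + z·[9/10·y_n + 1/10·y_{n+1}] ⇒ (1 − 1/10z)y_{n+1} = (1 + 9/10z)y_n
  R(z) = (1 + 9/10z)/(1 − 1/10z).

Need |R(x)|<1, x<0.
x=-0.42: |R|=0.5969
R=−1: 1+9/10x = −1+1/10x ⇒ -4/5x=2 ⇒ x=2/(-4/5)=-2.5000
Confirm numerically:
  x=-1.985: |R|=0.65624 <1
  x=-1.552: |R|=0.34349 <1
  x=-1.253: |R|=0.11348 <1
  x=-3.055: |R|=1.34010 >1
  x=-2.883: |R|=1.23783 >1
So |R|<1 on (-2.5000, 0).

(-2.5000,0); λ=-1 ⇒ h* = (5/2)/1 = 2.5000.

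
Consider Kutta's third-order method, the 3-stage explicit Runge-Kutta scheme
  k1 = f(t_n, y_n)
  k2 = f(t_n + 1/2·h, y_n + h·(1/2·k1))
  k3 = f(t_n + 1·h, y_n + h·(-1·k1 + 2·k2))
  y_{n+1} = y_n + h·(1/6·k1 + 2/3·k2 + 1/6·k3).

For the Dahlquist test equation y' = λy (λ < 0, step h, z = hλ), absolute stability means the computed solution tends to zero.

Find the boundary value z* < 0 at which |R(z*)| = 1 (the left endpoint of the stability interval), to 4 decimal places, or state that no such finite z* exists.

With y'=λy (z=hλ):
  order 3, 3-stage ⇒ R(z)=1+z+z^2/2+z^3/6
  (e.g. R(-1.63)=-0.02334, |R|=0.02334)

Boundary: |R(x)|=1, x<0.
x=-1.63: |R|=0.0233
|R(-2.83)|=1.6031 |R(-2.4)|=0.8240 |R(-1.12)|=0.2730
Bisect:
  x_lo=-2.9710 |R|=1.9283  x_hi=-0.2081 |R|=0.8121
  mid=-1.58953 |R|=0.00442 →hi
  mid=-2.28026 |R|=0.65653 →hi
  mid=-2.62562 |R|=1.19546 →lo
  mid=-2.45294 |R|=0.90433 →hi
  mid=-2.53928 |R|=1.04416 →lo
  mid=-2.49611 |R|=0.97285 →hi
  mid=-2.51769 |R|=1.00815 →lo
  mid=-2.50690 |R|=0.99041 →hi
  mid=-2.51230 |R|=0.99926 →hi
  ...
  [-2.51280,-2.51263] ⇒ x*=-2.5127
Interval (-2.5127, 0).

left endpoint -2.5127.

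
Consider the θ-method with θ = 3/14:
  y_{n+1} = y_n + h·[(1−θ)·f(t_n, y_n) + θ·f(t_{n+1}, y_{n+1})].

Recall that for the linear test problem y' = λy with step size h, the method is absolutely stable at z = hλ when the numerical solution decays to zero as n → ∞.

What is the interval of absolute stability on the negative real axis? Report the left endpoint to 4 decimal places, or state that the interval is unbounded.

z∈(-3.5000,0).

On y'=λy, z=hλ:
  y_{n+1} = y_n + z·[11/14·y_n + 3/14·y_{n+1}] ⇒ (1 − 3/14z)y_{n+1} = (1 + 11/14z)y_n
  R(z) = (1 + 11/14z)/(1 − 3/14z).

Find x<0 with |R(x)|<1.
x=-1.05: |R|=0.1429
R=−1: 1+11/14x = −1+3/14x ⇒ -4/7x=2 ⇒ x=2/(-4/7)=-3.5000
Confirm numerically:
  x=-3.113: |R|=0.86735 <1
  x=-3.023: |R|=0.83458 <1
  x=-2.328: |R|=0.55318 <1
  x=-1.872: |R|=0.33605 <1
  x=-3.823: |R|=1.10146 >1
  x=-3.700: |R|=1.06375 >1
Interval (-3.5000, 0).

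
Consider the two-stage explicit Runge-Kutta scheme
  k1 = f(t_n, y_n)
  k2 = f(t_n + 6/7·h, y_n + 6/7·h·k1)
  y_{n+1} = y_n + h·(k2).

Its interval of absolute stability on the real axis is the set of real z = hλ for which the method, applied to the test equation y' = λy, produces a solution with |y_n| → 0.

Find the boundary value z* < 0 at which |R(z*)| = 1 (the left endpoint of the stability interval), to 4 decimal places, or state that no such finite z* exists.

left endpoint -1.1667.

With y'=λy (z=hλ):
  k1=λy_n ⇒ h·k1=z·y_n;  k2=λ(1+6/7z)y_n ⇒ h·k2=z(1+6/7z)y_n
  y_{n+1}/y_n = 1 + z(1+6/7z) = 1 + z + 6/7z²
  R(z) = 1 + z + 6/7z².

Find x<0 with |R(x)|<1.
x=-1.53: |R|=1.4765
R=1: x+6/7x²=0 ⇒ x=−7/6=-1.1667; min R=1−1/(4·6/7)=0.7083>−1
Confirm numerically:
  x=-1.047: |R|=0.89261 <1
  x=-0.700: |R|=0.72000 <1
  x=-0.669: |R|=0.71462 <1
  x=-1.415: |R|=1.30119 >1
  x=-1.318: |R|=1.17096 >1
  x=-1.314: |R|=1.16594 >1
Interval (-1.1667, 0).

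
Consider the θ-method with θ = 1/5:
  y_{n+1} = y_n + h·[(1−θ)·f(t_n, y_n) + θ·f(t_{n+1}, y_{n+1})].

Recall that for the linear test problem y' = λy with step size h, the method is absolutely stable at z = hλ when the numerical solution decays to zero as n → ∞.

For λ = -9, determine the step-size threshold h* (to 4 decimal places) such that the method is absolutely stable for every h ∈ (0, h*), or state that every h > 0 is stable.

(-3.3333,0); λ=-9 ⇒ h* = (10/3)/9 = 0.3704.

With y'=λy (z=hλ):
  y_{n+1} = y_n + z·[4/5·y_n + 1/5·y_{n+1}] ⇒ (1 − 1/5z)y_{n+1} = (1 + 4/5z)y_n
  so R(z) = (1 + 4/5z)/(1 − 1/5z).

Need |R(x)|<1, x<0.
x=-1.36: |R|=0.0692
R=−1: 1+4/5x = −1+1/5x ⇒ -3/5x=2 ⇒ x=2/(-3/5)=-3.3333
Confirm numerically:
  x=-2.615: |R|=0.71701 <1
  x=-2.082: |R|=0.46992 <1
  x=-1.414: |R|=0.10228 <1
  x=-3.422: |R|=1.03158 >1
  x=-3.358: |R|=1.00885 >1
Interval (-3.3333, 0).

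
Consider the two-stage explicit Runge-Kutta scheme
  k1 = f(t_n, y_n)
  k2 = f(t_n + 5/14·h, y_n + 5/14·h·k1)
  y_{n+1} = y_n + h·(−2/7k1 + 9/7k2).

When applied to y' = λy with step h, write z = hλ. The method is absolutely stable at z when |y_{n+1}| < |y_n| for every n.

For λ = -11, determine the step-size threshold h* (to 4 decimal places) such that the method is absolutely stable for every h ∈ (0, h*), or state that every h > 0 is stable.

(-2.1778,0); λ=-11 ⇒ h* = (98/45)/11 = 0.1980.

On y'=λy, z=hλ:
  k1=λy_n ⇒ h·k1=z·y_n;  k2=λ(1+5/14z)y_n ⇒ h·k2=z(1+5/14z)y_n
  y_{n+1}/y_n = 1 − 2/7z + 9/7z(1+5/14z) = 1 + z + 45/98z²
  Hence R(z) = 1 + z + 45/98z².

Find x<0 with |R(x)|<1.
x=-0.63: |R|=0.5523
R=1: x+45/98x²=0 ⇒ x=−98/45=-2.1778; min R=1−1/(4·45/98)=0.4556>−1
Confirm numerically:
  x=-1.817: |R|=0.69899 <1
  x=-1.108: |R|=0.45572 <1
  x=-1.009: |R|=0.45849 <1
  x=-2.513: |R|=1.38682 >1
  x=-2.501: |R|=1.37119 >1
  x=-2.319: |R|=1.15038 >1
Stable set (-2.1778, 0).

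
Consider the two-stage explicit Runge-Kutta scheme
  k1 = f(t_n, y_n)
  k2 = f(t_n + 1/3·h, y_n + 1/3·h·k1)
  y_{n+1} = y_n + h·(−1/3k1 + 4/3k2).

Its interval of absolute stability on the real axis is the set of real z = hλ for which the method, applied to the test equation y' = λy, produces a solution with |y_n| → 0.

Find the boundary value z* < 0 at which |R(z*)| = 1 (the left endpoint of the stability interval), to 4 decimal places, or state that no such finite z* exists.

Test eqn y'=λy, z=hλ:
  k1=λy_n ⇒ h·k1=z·y_n;  k2=λ(1+1/3z)y_n ⇒ h·k2=z(1+1/3z)y_n
  y_{n+1}/y_n = 1 − 1/3z + 4/3z(1+1/3z) = 1 + z + 4/9z²
  Hence R(z) = 1 + z + 4/9z².

Boundary: |R(x)|=1, x<0.
x=-1.43: |R|=0.4788
R=1: x+4/9x²=0 ⇒ x=−9/4=-2.2500; min R=1−1/(4·4/9)=0.4375>−1
Confirm numerically:
  x=-2.151: |R|=0.90536 <1
  x=-1.697: |R|=0.58292 <1
  x=-1.236: |R|=0.44298 <1
  x=-1.203: |R|=0.44020 <1
  x=-2.731: |R|=1.58383 >1
  x=-2.667: |R|=1.49428 >1
  x=-2.285: |R|=1.03554 >1
Stable set (-2.2500, 0).

left endpoint -2.2500.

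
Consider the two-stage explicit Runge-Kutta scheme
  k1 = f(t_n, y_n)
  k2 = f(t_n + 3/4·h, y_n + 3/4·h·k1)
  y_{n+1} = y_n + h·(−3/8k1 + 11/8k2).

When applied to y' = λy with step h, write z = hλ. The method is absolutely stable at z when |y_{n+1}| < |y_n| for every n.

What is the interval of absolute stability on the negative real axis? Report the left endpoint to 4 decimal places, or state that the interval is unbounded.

z∈(-0.9697,0).

On y'=λy, z=hλ:
  k1=λy_n ⇒ h·k1=z·y_n;  k2=λ(1+3/4z)y_n ⇒ h·k2=z(1+3/4z)y_n
  y_{n+1}/y_n = 1 − 3/8z + 11/8z(1+3/4z) = 1 + z + 33/32z²
  R(z) = 1 + z + 33/32z².

Boundary: |R(x)|=1, x<0.
x=-1.01: |R|=1.0420
R=1: x+33/32x²=0 ⇒ x=−32/33=-0.9697; min R=1−1/(4·33/32)=0.7576>−1
Confirm numerically:
  x=-0.616: |R|=0.77531 <1
  x=-0.463: |R|=0.75807 <1
  x=-0.415: |R|=0.76261 <1
  x=-1.511: |R|=1.84347 >1
  x=-1.134: |R|=1.19214 >1
  x=-1.084: |R|=1.12778 >1
Interval (-0.9697, 0).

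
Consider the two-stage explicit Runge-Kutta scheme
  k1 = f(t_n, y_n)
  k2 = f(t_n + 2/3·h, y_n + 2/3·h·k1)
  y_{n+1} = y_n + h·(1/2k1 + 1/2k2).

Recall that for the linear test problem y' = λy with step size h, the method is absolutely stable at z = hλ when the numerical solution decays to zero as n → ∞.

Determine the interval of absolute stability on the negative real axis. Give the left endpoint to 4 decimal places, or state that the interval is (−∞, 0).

z∈(-3.0000,0).

Set f=λy, z=hλ:
  k1=λy_n ⇒ h·k1=z·y_n;  k2=λ(1+2/3z)y_n ⇒ h·k2=z(1+2/3z)y_n
  y_{n+1}/y_n = 1 + 1/2z + 1/2z(1+2/3z) = 1 + z + 1/3z²
  Hence R(z) = 1 + z + 1/3z².

Find x<0 with |R(x)|<1.
x=-1.29: |R|=0.2647
R=1: x+1/3x²=0 ⇒ x=−3=-3.0000; min R=1−1/(4·1/3)=0.2500>−1
Confirm numerically:
  x=-2.612: |R|=0.66218 <1
  x=-1.557: |R|=0.25108 <1
  x=-1.409: |R|=0.25276 <1
  x=-3.197: |R|=1.20994 >1
  x=-3.065: |R|=1.06641 >1
Stable set (-3.0000, 0).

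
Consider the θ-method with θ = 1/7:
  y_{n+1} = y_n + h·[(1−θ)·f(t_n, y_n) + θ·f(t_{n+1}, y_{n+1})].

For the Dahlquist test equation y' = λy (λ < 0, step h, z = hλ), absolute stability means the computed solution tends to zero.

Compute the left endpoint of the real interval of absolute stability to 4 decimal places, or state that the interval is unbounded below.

left endpoint -2.8000.

Set f=λy, z=hλ:
  y_{n+1} = y_n + z·[6/7·y_n + 1/7·y_{n+1}] ⇒ (1 − 1/7z)y_{n+1} = (1 + 6/7z)y_n
  R(z) = (1 + 6/7z)/(1 − 1/7z).

Find x<0 with |R(x)|<1.
x=-1.11: |R|=0.0419
R=−1: 1+6/7x = −1+1/7x ⇒ -5/7x=2 ⇒ x=2/(-5/7)=-2.8000
Confirm numerically:
  x=-1.805: |R|=0.43498 <1
  x=-1.714: |R|=0.37686 <1
  x=-1.364: |R|=0.14156 <1
  x=-3.027: |R|=1.11319 >1
  x=-3.004: |R|=1.10196 >1
  x=-2.871: |R|=1.03596 >1
Interval (-2.8000, 0).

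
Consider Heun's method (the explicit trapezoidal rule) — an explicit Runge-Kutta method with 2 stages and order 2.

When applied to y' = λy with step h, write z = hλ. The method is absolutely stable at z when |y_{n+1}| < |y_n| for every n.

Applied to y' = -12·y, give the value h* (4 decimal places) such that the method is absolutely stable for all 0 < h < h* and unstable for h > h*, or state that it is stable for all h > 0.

Set f=λy, z=hλ:
  order 2, 2-stage ⇒ R(z)=1+z+z^2/2
  (e.g. R(-0.59)=0.58405, |R|=0.58405)

Find x<0 with |R(x)|<1.
x=-0.59: |R|=0.5840
|R(-2.07)|=1.0724 |R(-0.69)|=0.5481 |R(-0.59)|=0.5840
Bisect:
  x_lo=-2.3106 |R|=1.3589  x_hi=-0.0889 |R|=0.9150
  mid=-1.19976 |R|=0.51995 →hi
  mid=-1.75519 |R|=0.78516 →hi
  mid=-2.03290 |R|=1.03344 →lo
  mid=-1.89405 |R|=0.89966 →hi
  mid=-1.96347 |R|=0.96414 →hi
  mid=-1.99819 |R|=0.99819 →hi
  mid=-2.01555 |R|=1.01567 →lo
  mid=-2.00687 |R|=1.00689 →lo
  mid=-2.00253 |R|=1.00253 →lo
  mid=-2.00036 |R|=1.00036 →lo
  ...
  [-2.00009,-1.99995] ⇒ x*=-2.0000
Stable set (-2.0000, 0).

(-2.0000,0); λ=-12 ⇒ h* = 0.1667.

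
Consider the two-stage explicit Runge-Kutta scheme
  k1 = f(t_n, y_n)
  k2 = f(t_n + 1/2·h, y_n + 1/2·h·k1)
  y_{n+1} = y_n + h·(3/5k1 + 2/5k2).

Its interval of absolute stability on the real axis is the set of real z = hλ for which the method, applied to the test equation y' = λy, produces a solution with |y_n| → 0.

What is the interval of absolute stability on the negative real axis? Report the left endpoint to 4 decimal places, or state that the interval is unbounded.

z∈(-5.0000,0).

On y'=λy, z=hλ:
  k1=λy_n ⇒ h·k1=z·y_n;  k2=λ(1+1/2z)y_n ⇒ h·k2=z(1+1/2z)y_n
  y_{n+1}/y_n = 1 + 3/5z + 2/5z(1+1/2z) = 1 + z + 1/5z²
  ⇒ R(z) = 1 + z + 1/5z².

Solve |R(x)|<1 on ℝ⁻.
x=-0.44: |R|=0.5987
R=1: x+1/5x²=0 ⇒ x=−5=-5.0000; min R=1−1/(4·1/5)=-0.2500>−1
Confirm numerically:
  x=-4.020: |R|=0.21208 <1
  x=-3.932: |R|=0.16012 <1
  x=-3.814: |R|=0.09532 <1
  x=-5.588: |R|=1.65715 >1
  x=-5.095: |R|=1.09680 >1
Interval (-5.0000, 0).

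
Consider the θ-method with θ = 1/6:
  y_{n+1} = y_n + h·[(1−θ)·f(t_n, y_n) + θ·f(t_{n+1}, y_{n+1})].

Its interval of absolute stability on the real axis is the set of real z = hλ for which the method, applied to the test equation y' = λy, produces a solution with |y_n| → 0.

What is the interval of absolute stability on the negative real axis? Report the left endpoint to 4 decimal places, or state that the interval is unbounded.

(-3.0000, 0).

With y'=λy (z=hλ):
  y_{n+1} = y_n + z·[5/6·y_n + 1/6·y_{n+1}] ⇒ (1 − 1/6z)y_{n+1} = (1 + 5/6z)y_n
  ⇒ R(z) = (1 + 5/6z)/(1 − 1/6z).

Find x<0 with |R(x)|<1.
x=-1.64: |R|=0.2880
R=−1: 1+5/6x = −1+1/6x ⇒ -2/3x=2 ⇒ x=2/(-2/3)=-3.0000
Confirm numerically:
  x=-2.414: |R|=0.72142 <1
  x=-1.958: |R|=0.47625 <1
  x=-1.467: |R|=0.17879 <1
  x=-3.414: |R|=1.17591 >1
  x=-3.305: |R|=1.13111 >1
  x=-3.253: |R|=1.10937 >1
Stable set (-3.0000, 0).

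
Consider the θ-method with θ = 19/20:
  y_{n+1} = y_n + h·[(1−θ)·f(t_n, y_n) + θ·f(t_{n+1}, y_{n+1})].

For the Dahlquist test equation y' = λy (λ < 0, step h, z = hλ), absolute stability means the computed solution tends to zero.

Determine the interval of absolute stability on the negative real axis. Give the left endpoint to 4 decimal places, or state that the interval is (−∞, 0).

Test eqn y'=λy, z=hλ:
  y_{n+1} = y_n + z·[1/20·y_n + 19/20·y_{n+1}] ⇒ (1 − 19/20z)y_{n+1} = (1 + 1/20z)y_n
  ⇒ R(z) = (1 + 1/20z)/(1 − 19/20z).

Solve |R(x)|<1 on ℝ⁻.
x=-1.73: |R|=0.3456
x=-2: |R|=0.3103
x=-10: |R|=0.0476
x=-100: |R|=0.0417
θ=19/20≥1/2 ⇒ |1+1/20x|<|1−19/20x| ∀x<0 ⇒ stable on all of ℝ⁻.

unbounded; (−∞, 0).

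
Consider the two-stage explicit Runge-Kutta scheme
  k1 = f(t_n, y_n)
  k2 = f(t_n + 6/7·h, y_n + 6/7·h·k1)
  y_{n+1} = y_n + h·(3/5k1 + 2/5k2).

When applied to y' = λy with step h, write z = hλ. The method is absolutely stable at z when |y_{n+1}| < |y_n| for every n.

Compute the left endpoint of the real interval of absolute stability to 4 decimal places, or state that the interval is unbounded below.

With y'=λy (z=hλ):
  k1=λy_n ⇒ h·k1=z·y_n;  k2=λ(1+6/7z)y_n ⇒ h·k2=z(1+6/7z)y_n
  y_{n+1}/y_n = 1 + 3/5z + 2/5z(1+6/7z) = 1 + z + 12/35z²
  ⇒ R(z) = 1 + z + 12/35z².

Need |R(x)|<1, x<0.
x=-0.6: |R|=0.5234
R=1: x+12/35x²=0 ⇒ x=−35/12=-2.9167; min R=1−1/(4·12/35)=0.2708>−1
Confirm numerically:
  x=-2.547: |R|=0.67719 <1
  x=-2.028: |R|=0.38210 <1
  x=-1.678: |R|=0.28738 <1
  x=-1.189: |R|=0.29570 <1
  x=-3.189: |R|=1.29776 >1
  x=-3.096: |R|=1.19036 >1
Stable set (-2.9167, 0).

left endpoint -2.9167.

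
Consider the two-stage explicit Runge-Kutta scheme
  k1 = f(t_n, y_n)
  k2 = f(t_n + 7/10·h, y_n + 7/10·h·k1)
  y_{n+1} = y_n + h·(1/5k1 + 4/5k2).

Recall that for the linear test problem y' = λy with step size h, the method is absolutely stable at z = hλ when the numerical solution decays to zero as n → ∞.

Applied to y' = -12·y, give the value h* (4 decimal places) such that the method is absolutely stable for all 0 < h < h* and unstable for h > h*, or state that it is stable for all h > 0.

(-1.7857,0); λ=-12 ⇒ h* = (25/14)/12 = 0.1488.

Test eqn y'=λy, z=hλ:
  k1=λy_n ⇒ h·k1=z·y_n;  k2=λ(1+7/10z)y_n ⇒ h·k2=z(1+7/10z)y_n
  y_{n+1}/y_n = 1 + 1/5z + 4/5z(1+7/10z) = 1 + z + 14/25z²
  R(z) = 1 + z + 14/25z².

Solve |R(x)|<1 on ℝ⁻.
x=-0.36: |R|=0.7126
R=1: x+14/25x²=0 ⇒ x=−25/14=-1.7857; min R=1−1/(4·14/25)=0.5536>−1
Confirm numerically:
  x=-1.474: |R|=0.74270 <1
  x=-1.428: |R|=0.71394 <1
  x=-1.220: |R|=0.61350 <1
  x=-1.025: |R|=0.56335 <1
  x=-2.057: |R|=1.31250 >1
  x=-1.871: |R|=1.08936 >1
  x=-1.844: |R|=1.06019 >1
So |R|<1 on (-1.7857, 0).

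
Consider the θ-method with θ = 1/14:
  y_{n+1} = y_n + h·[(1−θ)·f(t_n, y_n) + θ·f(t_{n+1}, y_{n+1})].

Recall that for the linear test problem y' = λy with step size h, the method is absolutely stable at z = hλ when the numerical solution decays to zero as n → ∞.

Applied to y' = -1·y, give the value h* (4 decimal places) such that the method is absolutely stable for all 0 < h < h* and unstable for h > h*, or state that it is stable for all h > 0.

Test eqn y'=λy, z=hλ:
  y_{n+1} = y_n + z·[13/14·y_n + 1/14·y_{n+1}] ⇒ (1 − 1/14z)y_{n+1} = (1 + 13/14z)y_n
  ⇒ R(z) = (1 + 13/14z)/(1 − 1/14z).

Find x<0 with |R(x)|<1.
x=-1.5: |R|=0.3548
R=−1: 1+13/14x = −1+1/14x ⇒ -6/7x=2 ⇒ x=2/(-6/7)=-2.3333
Confirm numerically:
  x=-1.628: |R|=0.45841 <1
  x=-1.588: |R|=0.42623 <1
  x=-1.569: |R|=0.41088 <1
  x=-2.690: |R|=1.25644 >1
  x=-2.643: |R|=1.22328 >1
  x=-2.484: |R|=1.10968 >1
Stable set (-2.3333, 0).

(-2.3333,0); λ=-1 ⇒ h* = (7/3)/1 = 2.3333.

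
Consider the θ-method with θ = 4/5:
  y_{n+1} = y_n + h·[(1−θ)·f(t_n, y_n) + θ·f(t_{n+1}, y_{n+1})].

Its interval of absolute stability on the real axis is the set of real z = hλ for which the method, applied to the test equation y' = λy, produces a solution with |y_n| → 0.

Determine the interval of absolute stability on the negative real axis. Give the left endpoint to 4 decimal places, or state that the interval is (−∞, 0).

(−∞, 0) — no finite endpoint.

Test eqn y'=λy, z=hλ:
  y_{n+1} = y_n + z·[1/5·y_n + 4/5·y_{n+1}] ⇒ (1 − 4/5z)y_{n+1} = (1 + 1/5z)y_n
  R(z) = (1 + 1/5z)/(1 − 4/5z).

Solve |R(x)|<1 on ℝ⁻.
x=-0.4: |R|=0.6970
x=-2: |R|=0.2308
x=-10: |R|=0.1111
x=-100: |R|=0.2346
θ=4/5≥1/2 ⇒ |1+1/5x|<|1−4/5x| ∀x<0 ⇒ stable on all of ℝ⁻.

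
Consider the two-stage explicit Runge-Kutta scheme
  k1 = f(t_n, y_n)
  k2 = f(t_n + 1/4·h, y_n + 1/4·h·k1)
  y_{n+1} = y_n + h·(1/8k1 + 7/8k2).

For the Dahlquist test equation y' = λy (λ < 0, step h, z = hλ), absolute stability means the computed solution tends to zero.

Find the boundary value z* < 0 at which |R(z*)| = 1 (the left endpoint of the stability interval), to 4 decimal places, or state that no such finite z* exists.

z* = -4.5714.

Set f=λy, z=hλ:
  k1=λy_n ⇒ h·k1=z·y_n;  k2=λ(1+1/4z)y_n ⇒ h·k2=z(1+1/4z)y_n
  y_{n+1}/y_n = 1 + 1/8z + 7/8z(1+1/4z) = 1 + z + 7/32z²
  so R(z) = 1 + z + 7/32z².

Find x<0 with |R(x)|<1.
x=-1.45: |R|=0.0099
R=1: x+7/32x²=0 ⇒ x=−32/7=-4.5714; min R=1−1/(4·7/32)=-0.1429>−1
Confirm numerically:
  x=-4.490: |R|=0.92002 <1
  x=-4.372: |R|=0.80927 <1
  x=-4.309: |R|=0.75264 <1
  x=-4.182: |R|=0.64375 <1
  x=-5.016: |R|=1.48781 >1
  x=-4.926: |R|=1.38207 >1
  x=-4.752: |R|=1.18770 >1
Stable set (-4.5714, 0).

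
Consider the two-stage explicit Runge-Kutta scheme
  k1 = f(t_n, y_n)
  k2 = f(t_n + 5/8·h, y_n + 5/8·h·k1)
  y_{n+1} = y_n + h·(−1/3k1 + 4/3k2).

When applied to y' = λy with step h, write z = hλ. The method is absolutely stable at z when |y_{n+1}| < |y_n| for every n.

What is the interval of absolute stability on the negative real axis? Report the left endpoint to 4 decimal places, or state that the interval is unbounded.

(-1.2000, 0).

Test eqn y'=λy, z=hλ:
  k1=λy_n ⇒ h·k1=z·y_n;  k2=λ(1+5/8z)y_n ⇒ h·k2=z(1+5/8z)y_n
  y_{n+1}/y_n = 1 − 1/3z + 4/3z(1+5/8z) = 1 + z + 5/6z²
  R(z) = 1 + z + 5/6z².

Solve |R(x)|<1 on ℝ⁻.
x=-1.39: |R|=1.2201
R=1: x+5/6x²=0 ⇒ x=−6/5=-1.2000; min R=1−1/(4·5/6)=0.7000>−1
Confirm numerically:
  x=-0.781: |R|=0.72730 <1
  x=-0.776: |R|=0.72581 <1
  x=-0.488: |R|=0.71045 <1
  x=-1.540: |R|=1.43633 >1
  x=-1.509: |R|=1.38857 >1
  x=-1.404: |R|=1.23868 >1
Stable set (-1.2000, 0).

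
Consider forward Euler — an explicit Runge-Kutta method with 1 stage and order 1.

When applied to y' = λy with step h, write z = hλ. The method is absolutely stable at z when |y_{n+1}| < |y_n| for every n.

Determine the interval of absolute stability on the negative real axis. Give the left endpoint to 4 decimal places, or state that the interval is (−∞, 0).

Test eqn y'=λy, z=hλ:
  order 1, 1-stage ⇒ R(z)=1+z
  (e.g. R(-1.53)=-0.53000, |R|=0.53000)

Find x<0 with |R(x)|<1.
x=-1.53: |R|=0.5300
|R(-1.98)|=0.9800 |R(-1.96)|=0.9600 |R(-1.72)|=0.7200
Bisect:
  x_lo=-2.4843 |R|=1.4843  x_hi=-0.3571 |R|=0.6429
  mid=-1.42070 |R|=0.42070 →hi
  mid=-1.95250 |R|=0.95250 →hi
  mid=-2.21840 |R|=1.21840 →lo
  mid=-2.08545 |R|=1.08545 →lo
  mid=-2.01898 |R|=1.01898 →lo
  mid=-1.98574 |R|=0.98574 →hi
  mid=-2.00236 |R|=1.00236 →lo
  ...
  [-2.00002,-1.99989] ⇒ x*=-2.0000
Stable set (-2.0000, 0).

(-2.0000, 0).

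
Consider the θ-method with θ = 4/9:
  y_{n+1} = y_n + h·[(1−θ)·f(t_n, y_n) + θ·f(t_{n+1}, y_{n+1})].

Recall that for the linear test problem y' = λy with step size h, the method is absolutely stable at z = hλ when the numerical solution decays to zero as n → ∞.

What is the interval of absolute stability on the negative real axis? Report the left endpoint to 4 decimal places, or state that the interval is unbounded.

(-18.0000, 0).

Set f=λy, z=hλ:
  y_{n+1} = y_n + z·[5/9·y_n + 4/9·y_{n+1}] ⇒ (1 − 4/9z)y_{n+1} = (1 + 5/9z)y_n
  ⇒ R(z) = (1 + 5/9z)/(1 − 4/9z).

Boundary: |R(x)|=1, x<0.
x=-0.39: |R|=0.6676
R=−1: 1+5/9x = −1+4/9x ⇒ -1/9x=2 ⇒ x=2/(-1/9)=-18.0000
Confirm numerically:
  x=-17.756: |R|=0.99695 <1
  x=-15.135: |R|=0.95880 <1
  x=-8.348: |R|=0.77232 <1
  x=-18.562: |R|=1.00675 >1
  x=-18.374: |R|=1.00453 >1
  x=-18.241: |R|=1.00294 >1
Interval (-18.0000, 0).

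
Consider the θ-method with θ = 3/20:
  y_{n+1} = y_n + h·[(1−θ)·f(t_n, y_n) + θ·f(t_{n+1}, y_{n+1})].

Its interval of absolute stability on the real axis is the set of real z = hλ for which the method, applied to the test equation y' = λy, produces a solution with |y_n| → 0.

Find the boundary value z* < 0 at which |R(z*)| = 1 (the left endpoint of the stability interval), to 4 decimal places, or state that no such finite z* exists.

Set f=λy, z=hλ:
  y_{n+1} = y_n + z·[17/20·y_n + 3/20·y_{n+1}] ⇒ (1 − 3/20z)y_{n+1} = (1 + 17/20z)y_n
  so R(z) = (1 + 17/20z)/(1 − 3/20z).

Find x<0 with |R(x)|<1.
x=-1.39: |R|=0.1502
R=−1: 1+17/20x = −1+3/20x ⇒ -7/10x=2 ⇒ x=2/(-7/10)=-2.8571
Confirm numerically:
  x=-2.683: |R|=0.91308 <1
  x=-2.354: |R|=0.73971 <1
  x=-2.011: |R|=0.54496 <1
  x=-2.003: |R|=0.54024 <1
  x=-3.371: |R|=1.23890 >1
  x=-3.317: |R|=1.21495 >1
  x=-3.041: |R|=1.08838 >1
Interval (-2.8571, 0).

left endpoint -2.8571.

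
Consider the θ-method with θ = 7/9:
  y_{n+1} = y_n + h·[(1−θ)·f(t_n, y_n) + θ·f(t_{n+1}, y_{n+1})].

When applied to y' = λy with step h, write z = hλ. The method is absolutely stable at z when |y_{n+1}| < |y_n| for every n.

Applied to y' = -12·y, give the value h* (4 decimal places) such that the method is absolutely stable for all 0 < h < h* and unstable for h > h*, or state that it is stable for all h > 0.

interval (−∞, 0). Any h>0 works for λ=-12.

On y'=λy, z=hλ:
  y_{n+1} = y_n + z·[2/9·y_n + 7/9·y_{n+1}] ⇒ (1 − 7/9z)y_{n+1} = (1 + 2/9z)y_n
  ⇒ R(z) = (1 + 2/9z)/(1 − 7/9z).

Boundary: |R(x)|=1, x<0.
x=-1.74: |R|=0.2606
x=-2: |R|=0.2174
x=-10: |R|=0.1392
x=-100: |R|=0.2694
θ=7/9≥1/2 ⇒ |1+2/9x|<|1−7/9x| ∀x<0 ⇒ interval (−∞,0).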